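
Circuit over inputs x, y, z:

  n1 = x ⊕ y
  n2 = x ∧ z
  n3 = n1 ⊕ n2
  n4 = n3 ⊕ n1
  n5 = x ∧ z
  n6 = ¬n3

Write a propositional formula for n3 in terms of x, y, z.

n1 = x ⊕ y
n2 = x ∧ z
n3 = n1 ⊕ n2 = (x ⊕ y) ⊕ (x ∧ z)

(x ⊕ y) ⊕ (x ∧ z)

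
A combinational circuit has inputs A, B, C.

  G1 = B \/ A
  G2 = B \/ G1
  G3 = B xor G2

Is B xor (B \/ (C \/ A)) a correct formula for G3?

No

G1 = B \/ A
G2 = B \/ G1 = B \/ (B \/ A)
G3 = B xor G2 = B xor (B \/ (B \/ A))
At A=0, B=0, C=1: circuit gives 0, formula gives 1.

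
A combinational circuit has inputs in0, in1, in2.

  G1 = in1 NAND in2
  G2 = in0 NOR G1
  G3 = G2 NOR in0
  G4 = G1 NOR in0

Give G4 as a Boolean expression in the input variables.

G1 = in1 NAND in2
G4 = G1 NOR in0 = (in1 NAND in2) NOR in0

(in1 NAND in2) NOR in0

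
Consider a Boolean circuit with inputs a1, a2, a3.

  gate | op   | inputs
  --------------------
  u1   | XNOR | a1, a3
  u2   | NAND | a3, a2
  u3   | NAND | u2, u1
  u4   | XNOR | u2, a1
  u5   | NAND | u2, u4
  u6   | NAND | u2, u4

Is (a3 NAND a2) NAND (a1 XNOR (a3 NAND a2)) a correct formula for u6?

u2 = a3 NAND a2
u4 = u2 XNOR a1 = (a3 NAND a2) XNOR a1
u6 = u2 NAND u4 = (a3 NAND a2) NAND ((a3 NAND a2) XNOR a1)
At a1=1, a2=0, a3=0: circuit gives 0, formula gives 0.
At a1=0, a2=0, a3=0: circuit gives 1, formula gives 1.
Agrees on all 8 inputs.

Yes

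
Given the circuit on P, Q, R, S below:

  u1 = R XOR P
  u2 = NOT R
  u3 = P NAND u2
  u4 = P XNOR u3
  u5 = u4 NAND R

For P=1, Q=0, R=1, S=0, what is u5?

u2 = NOT 1 = 0
u3 = 1 NAND 0 = 1
u4 = 1 XNOR 1 = 1
u5 = 1 NAND 1 = 0

0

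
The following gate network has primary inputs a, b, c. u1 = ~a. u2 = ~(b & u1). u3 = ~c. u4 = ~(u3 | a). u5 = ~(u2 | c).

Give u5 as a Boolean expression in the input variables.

u1 = ~a
u2 = ~(b & u1) = ~(b & ~a)
u5 = ~(u2 | c) = ~((~(b & ~a)) | c)

~((~(b & ~a)) | c)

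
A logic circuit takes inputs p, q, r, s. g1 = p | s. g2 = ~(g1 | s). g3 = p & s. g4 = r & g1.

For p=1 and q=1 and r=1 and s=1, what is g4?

1

g1 = 1 | 1 = 1
g4 = 1 & 1 = 1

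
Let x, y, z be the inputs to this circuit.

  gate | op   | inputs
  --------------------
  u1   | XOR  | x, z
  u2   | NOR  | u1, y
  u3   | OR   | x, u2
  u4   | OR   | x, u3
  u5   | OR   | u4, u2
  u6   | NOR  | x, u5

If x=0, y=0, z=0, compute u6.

0

u1 = 0 XOR 0 = 0
u2 = 0 NOR 0 = 1
u3 = 0 OR 1 = 1
u4 = 0 OR 1 = 1
u5 = 1 OR 1 = 1
u6 = 0 NOR 1 = 0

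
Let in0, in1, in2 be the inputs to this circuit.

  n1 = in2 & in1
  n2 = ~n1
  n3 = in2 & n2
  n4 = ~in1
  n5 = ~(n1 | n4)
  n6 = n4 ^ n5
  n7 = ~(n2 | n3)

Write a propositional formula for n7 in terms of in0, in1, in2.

~(~(in2 & in1) | (in2 & ~(in2 & in1)))

n1 = in2 & in1
n2 = ~n1 = ~(in2 & in1)
n3 = in2 & n2 = in2 & ~(in2 & in1)
n7 = ~(n2 | n3) = ~(~(in2 & in1) | (in2 & ~(in2 & in1)))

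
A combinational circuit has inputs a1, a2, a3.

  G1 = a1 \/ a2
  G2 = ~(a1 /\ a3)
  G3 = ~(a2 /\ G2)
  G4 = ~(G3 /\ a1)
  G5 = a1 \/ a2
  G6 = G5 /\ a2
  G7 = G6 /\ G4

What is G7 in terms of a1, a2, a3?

G2 = ~(a1 /\ a3)
G3 = ~(a2 /\ G2) = ~(a2 /\ (~(a1 /\ a3)))
G4 = ~(G3 /\ a1) = ~((~(a2 /\ (~(a1 /\ a3)))) /\ a1)
G5 = a1 \/ a2
G6 = G5 /\ a2 = (a1 \/ a2) /\ a2
G7 = G6 /\ G4 = ((a1 \/ a2) /\ a2) /\ (~((~(a2 /\ (~(a1 /\ a3)))) /\ a1))

((a1 \/ a2) /\ a2) /\ (~((~(a2 /\ (~(a1 /\ a3)))) /\ a1))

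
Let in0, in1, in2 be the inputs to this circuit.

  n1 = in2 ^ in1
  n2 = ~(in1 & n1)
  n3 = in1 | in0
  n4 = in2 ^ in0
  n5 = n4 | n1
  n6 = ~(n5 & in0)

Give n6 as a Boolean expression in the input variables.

~(((in2 ^ in0) | (in2 ^ in1)) & in0)

n1 = in2 ^ in1
n4 = in2 ^ in0
n5 = n4 | n1 = (in2 ^ in0) | (in2 ^ in1)
n6 = ~(n5 & in0) = ~(((in2 ^ in0) | (in2 ^ in1)) & in0)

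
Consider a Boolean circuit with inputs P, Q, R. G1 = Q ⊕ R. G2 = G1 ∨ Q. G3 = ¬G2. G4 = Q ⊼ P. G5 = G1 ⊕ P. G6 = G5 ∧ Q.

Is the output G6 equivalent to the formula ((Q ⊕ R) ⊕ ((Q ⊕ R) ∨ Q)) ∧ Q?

G1 = Q ⊕ R
G5 = G1 ⊕ P = (Q ⊕ R) ⊕ P
G6 = G5 ∧ Q = ((Q ⊕ R) ⊕ P) ∧ Q
At P=0, Q=1, R=0: circuit gives 1, formula gives 0.

No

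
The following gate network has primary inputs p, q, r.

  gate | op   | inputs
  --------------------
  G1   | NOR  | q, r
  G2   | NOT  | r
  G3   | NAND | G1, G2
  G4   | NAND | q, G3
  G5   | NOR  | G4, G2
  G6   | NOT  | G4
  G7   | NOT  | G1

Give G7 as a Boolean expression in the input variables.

NOT (q NOR r)

G1 = q NOR r
G7 = NOT G1 = NOT (q NOR r)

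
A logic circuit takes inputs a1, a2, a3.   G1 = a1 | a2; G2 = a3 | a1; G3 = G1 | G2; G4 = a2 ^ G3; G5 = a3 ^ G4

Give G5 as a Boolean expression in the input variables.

a3 ^ (a2 ^ ((a1 | a2) | (a3 | a1)))

G1 = a1 | a2
G2 = a3 | a1
G3 = G1 | G2 = (a1 | a2) | (a3 | a1)
G4 = a2 ^ G3 = a2 ^ ((a1 | a2) | (a3 | a1))
G5 = a3 ^ G4 = a3 ^ (a2 ^ ((a1 | a2) | (a3 | a1)))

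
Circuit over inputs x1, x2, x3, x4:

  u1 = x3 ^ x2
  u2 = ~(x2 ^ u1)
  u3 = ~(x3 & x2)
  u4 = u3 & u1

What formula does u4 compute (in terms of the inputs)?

u1 = x3 ^ x2
u3 = ~(x3 & x2)
u4 = u3 & u1 = (~(x3 & x2)) & (x3 ^ x2)

(~(x3 & x2)) & (x3 ^ x2)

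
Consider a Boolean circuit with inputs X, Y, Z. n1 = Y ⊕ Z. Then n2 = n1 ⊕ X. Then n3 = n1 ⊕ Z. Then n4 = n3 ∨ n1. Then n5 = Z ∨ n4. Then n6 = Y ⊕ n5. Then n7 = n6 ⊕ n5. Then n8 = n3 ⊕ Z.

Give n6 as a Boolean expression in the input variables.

n1 = Y ⊕ Z
n3 = n1 ⊕ Z = (Y ⊕ Z) ⊕ Z
n4 = n3 ∨ n1 = ((Y ⊕ Z) ⊕ Z) ∨ (Y ⊕ Z)
n5 = Z ∨ n4 = Z ∨ (((Y ⊕ Z) ⊕ Z) ∨ (Y ⊕ Z))
n6 = Y ⊕ n5 = Y ⊕ (Z ∨ (((Y ⊕ Z) ⊕ Z) ∨ (Y ⊕ Z)))

Y ⊕ (Z ∨ (((Y ⊕ Z) ⊕ Z) ∨ (Y ⊕ Z)))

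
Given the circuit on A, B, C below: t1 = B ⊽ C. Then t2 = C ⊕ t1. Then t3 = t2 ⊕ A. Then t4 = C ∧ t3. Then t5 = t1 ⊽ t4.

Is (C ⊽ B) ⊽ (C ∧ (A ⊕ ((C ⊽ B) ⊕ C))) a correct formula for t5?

Yes

t1 = B ⊽ C
t2 = C ⊕ t1 = C ⊕ (B ⊽ C)
t3 = t2 ⊕ A = (C ⊕ (B ⊽ C)) ⊕ A
t4 = C ∧ t3 = C ∧ ((C ⊕ (B ⊽ C)) ⊕ A)
t5 = t1 ⊽ t4 = (B ⊽ C) ⊽ (C ∧ ((C ⊕ (B ⊽ C)) ⊕ A))
At A=0, B=0, C=0: circuit gives 0, formula gives 0.
At A=0, B=1, C=0: circuit gives 1, formula gives 1.
Agrees on all 8 inputs.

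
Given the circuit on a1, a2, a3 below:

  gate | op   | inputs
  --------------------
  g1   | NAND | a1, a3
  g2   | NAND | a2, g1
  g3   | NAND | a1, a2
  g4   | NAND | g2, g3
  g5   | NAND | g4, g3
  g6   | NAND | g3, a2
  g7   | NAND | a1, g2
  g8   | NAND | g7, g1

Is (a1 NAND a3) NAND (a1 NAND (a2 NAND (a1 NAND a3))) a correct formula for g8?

Yes

g1 = a1 NAND a3
g2 = a2 NAND g1 = a2 NAND (a1 NAND a3)
g7 = a1 NAND g2 = a1 NAND (a2 NAND (a1 NAND a3))
g8 = g7 NAND g1 = (a1 NAND (a2 NAND (a1 NAND a3))) NAND (a1 NAND a3)
At a1=0, a2=0, a3=0: circuit gives 0, formula gives 0.
At a1=1, a2=0, a3=0: circuit gives 1, formula gives 1.
Agrees on all 8 inputs.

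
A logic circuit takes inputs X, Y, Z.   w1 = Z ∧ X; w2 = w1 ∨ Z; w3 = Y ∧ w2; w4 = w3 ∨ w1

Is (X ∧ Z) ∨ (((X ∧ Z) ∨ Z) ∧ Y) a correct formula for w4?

w1 = Z ∧ X
w2 = w1 ∨ Z = (Z ∧ X) ∨ Z
w3 = Y ∧ w2 = Y ∧ ((Z ∧ X) ∨ Z)
w4 = w3 ∨ w1 = (Y ∧ ((Z ∧ X) ∨ Z)) ∨ (Z ∧ X)
At X=0, Y=0, Z=0: circuit gives 0, formula gives 0.
At X=0, Y=1, Z=1: circuit gives 1, formula gives 1.
Agrees on all 8 inputs.

Yes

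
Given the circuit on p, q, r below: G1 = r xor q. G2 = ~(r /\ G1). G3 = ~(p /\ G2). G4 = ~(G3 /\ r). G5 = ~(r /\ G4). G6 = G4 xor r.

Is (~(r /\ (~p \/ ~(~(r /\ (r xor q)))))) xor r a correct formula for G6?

G1 = r xor q
G2 = ~(r /\ G1) = ~(r /\ (r xor q))
G3 = ~(p /\ G2) = ~(p /\ (~(r /\ (r xor q))))
G4 = ~(G3 /\ r) = ~((~(p /\ (~(r /\ (r xor q))))) /\ r)
G6 = G4 xor r = (~((~(p /\ (~(r /\ (r xor q))))) /\ r)) xor r
At p=1, q=1, r=1: circuit gives 0, formula gives 0.
At p=0, q=0, r=0: circuit gives 1, formula gives 1.
Agrees on all 8 inputs.

Yes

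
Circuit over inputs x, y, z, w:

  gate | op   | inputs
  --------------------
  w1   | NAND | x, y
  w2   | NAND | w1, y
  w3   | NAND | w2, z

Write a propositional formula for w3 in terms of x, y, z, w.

((x NAND y) NAND y) NAND z

w1 = x NAND y
w2 = w1 NAND y = (x NAND y) NAND y
w3 = w2 NAND z = ((x NAND y) NAND y) NAND z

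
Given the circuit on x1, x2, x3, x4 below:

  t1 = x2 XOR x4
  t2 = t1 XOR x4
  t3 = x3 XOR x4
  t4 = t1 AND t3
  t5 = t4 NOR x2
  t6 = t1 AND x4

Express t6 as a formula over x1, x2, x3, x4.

t1 = x2 XOR x4
t6 = t1 AND x4 = (x2 XOR x4) AND x4

(x2 XOR x4) AND x4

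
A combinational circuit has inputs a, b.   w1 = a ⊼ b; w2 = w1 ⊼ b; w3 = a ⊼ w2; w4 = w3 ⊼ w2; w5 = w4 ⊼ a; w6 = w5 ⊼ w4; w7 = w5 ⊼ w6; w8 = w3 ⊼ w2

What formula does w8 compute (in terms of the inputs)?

(a ⊼ ((a ⊼ b) ⊼ b)) ⊼ ((a ⊼ b) ⊼ b)

w1 = a ⊼ b
w2 = w1 ⊼ b = (a ⊼ b) ⊼ b
w3 = a ⊼ w2 = a ⊼ ((a ⊼ b) ⊼ b)
w8 = w3 ⊼ w2 = (a ⊼ ((a ⊼ b) ⊼ b)) ⊼ ((a ⊼ b) ⊼ b)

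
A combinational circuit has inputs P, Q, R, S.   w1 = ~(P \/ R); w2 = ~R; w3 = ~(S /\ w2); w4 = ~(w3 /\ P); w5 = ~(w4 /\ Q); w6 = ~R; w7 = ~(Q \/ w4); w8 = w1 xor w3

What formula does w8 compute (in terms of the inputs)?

w1 = ~(P \/ R)
w2 = ~R
w3 = ~(S /\ w2) = ~(S /\ ~R)
w8 = w1 xor w3 = (~(P \/ R)) xor (~(S /\ ~R))

(~(P \/ R)) xor (~(S /\ ~R))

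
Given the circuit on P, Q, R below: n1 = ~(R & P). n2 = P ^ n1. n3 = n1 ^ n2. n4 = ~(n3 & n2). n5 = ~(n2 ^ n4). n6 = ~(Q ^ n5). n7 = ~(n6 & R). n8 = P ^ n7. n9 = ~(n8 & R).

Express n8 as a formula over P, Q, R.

n1 = ~(R & P)
n2 = P ^ n1 = P ^ (~(R & P))
n3 = n1 ^ n2 = (~(R & P)) ^ (P ^ (~(R & P)))
n4 = ~(n3 & n2) = ~(((~(R & P)) ^ (P ^ (~(R & P)))) & (P ^ (~(R & P))))
n5 = ~(n2 ^ n4) = ~((P ^ (~(R & P))) ^ (~(((~(R & P)) ^ (P ^ (~(R & P)))) & (P ^ (~(R & P))))))
n6 = ~(Q ^ n5) = ~(Q ^ (~((P ^ (~(R & P))) ^ (~(((~(R & P)) ^ (P ^ (~(R & P)))) & (P ^ (~(R & P))))))))
n7 = ~(n6 & R) = ~((~(Q ^ (~((P ^ (~(R & P))) ^ (~(((~(R & P)) ^ (P ^ (~(R & P)))) & (P ^ (~(R & P))))))))) & R)
n8 = P ^ n7 = P ^ (~((~(Q ^ (~((P ^ (~(R & P))) ^ (~(((~(R & P)) ^ (P ^ (~(R & P)))) & (P ^ (~(R & P))))))))) & R))

P ^ (~((~(Q ^ (~((P ^ (~(R & P))) ^ (~(((~(R & P)) ^ (P ^ (~(R & P)))) & (P ^ (~(R & P))))))))) & R))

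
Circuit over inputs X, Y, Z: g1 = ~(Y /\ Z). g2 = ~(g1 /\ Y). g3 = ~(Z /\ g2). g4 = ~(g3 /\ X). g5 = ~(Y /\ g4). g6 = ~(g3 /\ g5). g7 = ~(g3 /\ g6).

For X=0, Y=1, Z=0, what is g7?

0

g1 = ~(1 /\ 0) = 1
g2 = ~(1 /\ 1) = 0
g3 = ~(0 /\ 0) = 1
g4 = ~(1 /\ 0) = 1
g5 = ~(1 /\ 1) = 0
g6 = ~(1 /\ 0) = 1
g7 = ~(1 /\ 1) = 0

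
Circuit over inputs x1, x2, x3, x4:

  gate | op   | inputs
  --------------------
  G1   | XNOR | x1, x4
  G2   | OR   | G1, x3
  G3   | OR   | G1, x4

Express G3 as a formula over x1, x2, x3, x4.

G1 = x1 XNOR x4
G3 = G1 OR x4 = (x1 XNOR x4) OR x4

(x1 XNOR x4) OR x4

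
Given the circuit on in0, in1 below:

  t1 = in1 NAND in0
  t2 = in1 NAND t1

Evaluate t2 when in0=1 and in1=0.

t1 = 0 NAND 1 = 1
t2 = 0 NAND 1 = 1

1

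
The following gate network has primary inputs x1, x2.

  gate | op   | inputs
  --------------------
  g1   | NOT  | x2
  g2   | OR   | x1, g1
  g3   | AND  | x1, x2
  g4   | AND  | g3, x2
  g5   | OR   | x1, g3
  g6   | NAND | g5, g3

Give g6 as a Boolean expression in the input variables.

(x1 OR (x1 AND x2)) NAND (x1 AND x2)

g3 = x1 AND x2
g5 = x1 OR g3 = x1 OR (x1 AND x2)
g6 = g5 NAND g3 = (x1 OR (x1 AND x2)) NAND (x1 AND x2)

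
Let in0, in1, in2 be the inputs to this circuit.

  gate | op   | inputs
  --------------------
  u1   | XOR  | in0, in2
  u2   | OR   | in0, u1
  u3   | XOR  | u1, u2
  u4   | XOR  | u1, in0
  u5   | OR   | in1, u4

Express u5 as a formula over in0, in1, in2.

u1 = in0 XOR in2
u4 = u1 XOR in0 = (in0 XOR in2) XOR in0
u5 = in1 OR u4 = in1 OR ((in0 XOR in2) XOR in0)

in1 OR ((in0 XOR in2) XOR in0)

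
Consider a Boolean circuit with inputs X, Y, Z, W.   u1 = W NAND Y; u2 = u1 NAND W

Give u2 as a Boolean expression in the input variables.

u1 = W NAND Y
u2 = u1 NAND W = (W NAND Y) NAND W

(W NAND Y) NAND W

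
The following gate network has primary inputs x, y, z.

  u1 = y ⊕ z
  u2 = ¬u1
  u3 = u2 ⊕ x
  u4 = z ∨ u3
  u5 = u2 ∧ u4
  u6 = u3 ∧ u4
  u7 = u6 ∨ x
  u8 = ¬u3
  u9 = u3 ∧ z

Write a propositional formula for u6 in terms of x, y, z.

u1 = y ⊕ z
u2 = ¬u1 = ¬(y ⊕ z)
u3 = u2 ⊕ x = ¬(y ⊕ z) ⊕ x
u4 = z ∨ u3 = z ∨ (¬(y ⊕ z) ⊕ x)
u6 = u3 ∧ u4 = (¬(y ⊕ z) ⊕ x) ∧ (z ∨ (¬(y ⊕ z) ⊕ x))

(¬(y ⊕ z) ⊕ x) ∧ (z ∨ (¬(y ⊕ z) ⊕ x))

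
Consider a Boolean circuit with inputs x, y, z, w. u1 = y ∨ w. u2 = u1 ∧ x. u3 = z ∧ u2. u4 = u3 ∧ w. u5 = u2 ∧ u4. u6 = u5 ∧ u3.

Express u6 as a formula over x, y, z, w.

u1 = y ∨ w
u2 = u1 ∧ x = (y ∨ w) ∧ x
u3 = z ∧ u2 = z ∧ ((y ∨ w) ∧ x)
u4 = u3 ∧ w = (z ∧ ((y ∨ w) ∧ x)) ∧ w
u5 = u2 ∧ u4 = ((y ∨ w) ∧ x) ∧ ((z ∧ ((y ∨ w) ∧ x)) ∧ w)
u6 = u5 ∧ u3 = (((y ∨ w) ∧ x) ∧ ((z ∧ ((y ∨ w) ∧ x)) ∧ w)) ∧ (z ∧ ((y ∨ w) ∧ x))

(((y ∨ w) ∧ x) ∧ ((z ∧ ((y ∨ w) ∧ x)) ∧ w)) ∧ (z ∧ ((y ∨ w) ∧ x))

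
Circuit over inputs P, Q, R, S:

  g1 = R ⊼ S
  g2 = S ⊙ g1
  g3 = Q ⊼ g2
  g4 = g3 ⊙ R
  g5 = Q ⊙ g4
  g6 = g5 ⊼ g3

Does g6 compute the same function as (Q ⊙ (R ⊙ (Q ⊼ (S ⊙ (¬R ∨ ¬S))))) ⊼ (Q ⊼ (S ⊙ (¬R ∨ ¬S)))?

Yes

g1 = R ⊼ S
g2 = S ⊙ g1 = S ⊙ (R ⊼ S)
g3 = Q ⊼ g2 = Q ⊼ (S ⊙ (R ⊼ S))
g4 = g3 ⊙ R = (Q ⊼ (S ⊙ (R ⊼ S))) ⊙ R
g5 = Q ⊙ g4 = Q ⊙ ((Q ⊼ (S ⊙ (R ⊼ S))) ⊙ R)
g6 = g5 ⊼ g3 = (Q ⊙ ((Q ⊼ (S ⊙ (R ⊼ S))) ⊙ R)) ⊼ (Q ⊼ (S ⊙ (R ⊼ S)))
At P=0, Q=0, R=0, S=0: circuit gives 0, formula gives 0.
At P=0, Q=0, R=1, S=0: circuit gives 1, formula gives 1.
Agrees on all 16 inputs.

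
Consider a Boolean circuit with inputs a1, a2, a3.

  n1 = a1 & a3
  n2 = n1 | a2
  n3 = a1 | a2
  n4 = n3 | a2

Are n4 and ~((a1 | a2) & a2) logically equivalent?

n3 = a1 | a2
n4 = n3 | a2 = (a1 | a2) | a2
At a1=0, a2=0, a3=0: circuit gives 0, formula gives 1.

No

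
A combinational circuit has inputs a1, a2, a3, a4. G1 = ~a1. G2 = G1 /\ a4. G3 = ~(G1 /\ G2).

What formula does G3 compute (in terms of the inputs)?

G1 = ~a1
G2 = G1 /\ a4 = ~a1 /\ a4
G3 = ~(G1 /\ G2) = ~(~a1 /\ (~a1 /\ a4))

~(~a1 /\ (~a1 /\ a4))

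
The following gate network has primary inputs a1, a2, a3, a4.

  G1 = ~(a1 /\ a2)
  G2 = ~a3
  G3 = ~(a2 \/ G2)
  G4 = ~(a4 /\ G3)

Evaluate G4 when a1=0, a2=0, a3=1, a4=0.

1

G2 = ~1 = 0
G3 = ~(0 \/ 0) = 1
G4 = ~(0 /\ 1) = 1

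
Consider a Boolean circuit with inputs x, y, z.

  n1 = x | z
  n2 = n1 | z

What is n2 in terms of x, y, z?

(x | z) | z

n1 = x | z
n2 = n1 | z = (x | z) | z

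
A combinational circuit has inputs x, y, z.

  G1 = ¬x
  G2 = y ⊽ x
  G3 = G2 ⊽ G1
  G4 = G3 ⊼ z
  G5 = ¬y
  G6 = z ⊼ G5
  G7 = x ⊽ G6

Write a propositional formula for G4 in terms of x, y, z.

((y ⊽ x) ⊽ ¬x) ⊼ z

G1 = ¬x
G2 = y ⊽ x
G3 = G2 ⊽ G1 = (y ⊽ x) ⊽ ¬x
G4 = G3 ⊼ z = ((y ⊽ x) ⊽ ¬x) ⊼ z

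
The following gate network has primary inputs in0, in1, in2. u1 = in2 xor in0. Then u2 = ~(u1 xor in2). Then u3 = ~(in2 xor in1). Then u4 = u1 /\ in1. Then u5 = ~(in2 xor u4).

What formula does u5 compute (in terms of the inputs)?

u1 = in2 xor in0
u4 = u1 /\ in1 = (in2 xor in0) /\ in1
u5 = ~(in2 xor u4) = ~(in2 xor ((in2 xor in0) /\ in1))

~(in2 xor ((in2 xor in0) /\ in1))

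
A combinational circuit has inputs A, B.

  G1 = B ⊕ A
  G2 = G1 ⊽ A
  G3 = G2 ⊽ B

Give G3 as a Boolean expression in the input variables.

G1 = B ⊕ A
G2 = G1 ⊽ A = (B ⊕ A) ⊽ A
G3 = G2 ⊽ B = ((B ⊕ A) ⊽ A) ⊽ B

((B ⊕ A) ⊽ A) ⊽ B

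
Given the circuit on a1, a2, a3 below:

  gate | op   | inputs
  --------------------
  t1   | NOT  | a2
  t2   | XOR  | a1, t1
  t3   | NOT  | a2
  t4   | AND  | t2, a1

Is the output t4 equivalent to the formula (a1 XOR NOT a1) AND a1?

No

t1 = NOT a2
t2 = a1 XOR t1 = a1 XOR NOT a2
t4 = t2 AND a1 = (a1 XOR NOT a2) AND a1
At a1=1, a2=0, a3=0: circuit gives 0, formula gives 1.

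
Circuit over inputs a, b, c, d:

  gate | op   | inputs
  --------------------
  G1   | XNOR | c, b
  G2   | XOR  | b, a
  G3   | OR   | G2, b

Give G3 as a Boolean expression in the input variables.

(b XOR a) OR b

G2 = b XOR a
G3 = G2 OR b = (b XOR a) OR b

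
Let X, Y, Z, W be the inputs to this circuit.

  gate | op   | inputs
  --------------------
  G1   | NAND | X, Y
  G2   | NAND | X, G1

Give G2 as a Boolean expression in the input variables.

X NAND (X NAND Y)

G1 = X NAND Y
G2 = X NAND G1 = X NAND (X NAND Y)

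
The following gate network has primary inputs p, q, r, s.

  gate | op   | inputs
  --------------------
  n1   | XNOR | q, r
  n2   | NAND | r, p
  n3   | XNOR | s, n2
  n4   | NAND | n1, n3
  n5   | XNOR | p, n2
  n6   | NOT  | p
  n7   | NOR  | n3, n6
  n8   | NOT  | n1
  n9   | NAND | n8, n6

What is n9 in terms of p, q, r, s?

NOT (q XNOR r) NAND NOT p

n1 = q XNOR r
n6 = NOT p
n8 = NOT n1 = NOT (q XNOR r)
n9 = n8 NAND n6 = NOT (q XNOR r) NAND NOT p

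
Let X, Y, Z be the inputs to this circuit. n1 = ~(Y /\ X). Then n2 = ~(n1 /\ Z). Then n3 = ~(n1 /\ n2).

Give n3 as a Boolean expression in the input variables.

~((~(Y /\ X)) /\ (~((~(Y /\ X)) /\ Z)))

n1 = ~(Y /\ X)
n2 = ~(n1 /\ Z) = ~((~(Y /\ X)) /\ Z)
n3 = ~(n1 /\ n2) = ~((~(Y /\ X)) /\ (~((~(Y /\ X)) /\ Z)))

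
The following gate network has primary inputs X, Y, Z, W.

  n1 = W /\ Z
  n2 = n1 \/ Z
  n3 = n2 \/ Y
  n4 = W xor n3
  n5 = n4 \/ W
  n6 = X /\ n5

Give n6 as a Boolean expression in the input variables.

n1 = W /\ Z
n2 = n1 \/ Z = (W /\ Z) \/ Z
n3 = n2 \/ Y = ((W /\ Z) \/ Z) \/ Y
n4 = W xor n3 = W xor (((W /\ Z) \/ Z) \/ Y)
n5 = n4 \/ W = (W xor (((W /\ Z) \/ Z) \/ Y)) \/ W
n6 = X /\ n5 = X /\ ((W xor (((W /\ Z) \/ Z) \/ Y)) \/ W)

X /\ ((W xor (((W /\ Z) \/ Z) \/ Y)) \/ W)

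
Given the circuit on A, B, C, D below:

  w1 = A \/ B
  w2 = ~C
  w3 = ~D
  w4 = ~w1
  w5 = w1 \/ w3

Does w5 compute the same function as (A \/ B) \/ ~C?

No

w1 = A \/ B
w3 = ~D
w5 = w1 \/ w3 = (A \/ B) \/ ~D
At A=0, B=0, C=0, D=1: circuit gives 0, formula gives 1.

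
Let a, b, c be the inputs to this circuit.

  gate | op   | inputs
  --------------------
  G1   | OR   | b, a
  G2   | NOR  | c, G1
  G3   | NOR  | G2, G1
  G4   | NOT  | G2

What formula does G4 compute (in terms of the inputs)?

NOT (c NOR (b OR a))

G1 = b OR a
G2 = c NOR G1 = c NOR (b OR a)
G4 = NOT G2 = NOT (c NOR (b OR a))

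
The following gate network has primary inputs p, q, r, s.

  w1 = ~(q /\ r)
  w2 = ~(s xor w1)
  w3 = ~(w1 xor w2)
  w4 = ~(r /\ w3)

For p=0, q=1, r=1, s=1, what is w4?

0

w1 = ~(1 /\ 1) = 0
w2 = ~(1 xor 0) = 0
w3 = ~(0 xor 0) = 1
w4 = ~(1 /\ 1) = 0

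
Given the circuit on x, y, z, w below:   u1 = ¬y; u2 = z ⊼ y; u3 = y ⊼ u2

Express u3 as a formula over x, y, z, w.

u2 = z ⊼ y
u3 = y ⊼ u2 = y ⊼ (z ⊼ y)

y ⊼ (z ⊼ y)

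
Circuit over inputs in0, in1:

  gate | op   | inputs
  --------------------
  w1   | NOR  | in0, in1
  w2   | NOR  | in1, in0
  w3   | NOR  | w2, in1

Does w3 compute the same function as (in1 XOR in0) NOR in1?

w2 = in1 NOR in0
w3 = w2 NOR in1 = (in1 NOR in0) NOR in1
At in0=0, in1=0: circuit gives 0, formula gives 1.

No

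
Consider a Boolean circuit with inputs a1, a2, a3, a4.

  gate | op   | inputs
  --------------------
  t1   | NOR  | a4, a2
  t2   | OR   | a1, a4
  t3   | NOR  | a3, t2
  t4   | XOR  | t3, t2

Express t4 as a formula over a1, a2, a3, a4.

t2 = a1 OR a4
t3 = a3 NOR t2 = a3 NOR (a1 OR a4)
t4 = t3 XOR t2 = (a3 NOR (a1 OR a4)) XOR (a1 OR a4)

(a3 NOR (a1 OR a4)) XOR (a1 OR a4)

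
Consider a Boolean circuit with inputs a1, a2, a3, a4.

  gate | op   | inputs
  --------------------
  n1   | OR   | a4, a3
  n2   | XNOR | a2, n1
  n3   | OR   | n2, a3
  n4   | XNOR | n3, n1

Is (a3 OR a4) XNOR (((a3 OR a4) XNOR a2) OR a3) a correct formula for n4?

n1 = a4 OR a3
n2 = a2 XNOR n1 = a2 XNOR (a4 OR a3)
n3 = n2 OR a3 = (a2 XNOR (a4 OR a3)) OR a3
n4 = n3 XNOR n1 = ((a2 XNOR (a4 OR a3)) OR a3) XNOR (a4 OR a3)
At a1=0, a2=0, a3=0, a4=0: circuit gives 0, formula gives 0.
At a1=0, a2=0, a3=1, a4=0: circuit gives 1, formula gives 1.
Agrees on all 16 inputs.

Yes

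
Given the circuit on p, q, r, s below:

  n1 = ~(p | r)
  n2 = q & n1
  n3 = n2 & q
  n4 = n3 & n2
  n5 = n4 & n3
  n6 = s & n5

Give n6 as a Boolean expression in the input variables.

n1 = ~(p | r)
n2 = q & n1 = q & (~(p | r))
n3 = n2 & q = (q & (~(p | r))) & q
n4 = n3 & n2 = ((q & (~(p | r))) & q) & (q & (~(p | r)))
n5 = n4 & n3 = (((q & (~(p | r))) & q) & (q & (~(p | r)))) & ((q & (~(p | r))) & q)
n6 = s & n5 = s & ((((q & (~(p | r))) & q) & (q & (~(p | r)))) & ((q & (~(p | r))) & q))

s & ((((q & (~(p | r))) & q) & (q & (~(p | r)))) & ((q & (~(p | r))) & q))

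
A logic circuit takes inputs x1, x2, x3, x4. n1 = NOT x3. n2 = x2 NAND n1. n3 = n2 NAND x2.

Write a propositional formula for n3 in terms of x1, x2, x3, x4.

n1 = NOT x3
n2 = x2 NAND n1 = x2 NAND NOT x3
n3 = n2 NAND x2 = (x2 NAND NOT x3) NAND x2

(x2 NAND NOT x3) NAND x2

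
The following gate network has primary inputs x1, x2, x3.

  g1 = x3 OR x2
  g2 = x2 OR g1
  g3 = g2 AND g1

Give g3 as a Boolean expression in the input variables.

g1 = x3 OR x2
g2 = x2 OR g1 = x2 OR (x3 OR x2)
g3 = g2 AND g1 = (x2 OR (x3 OR x2)) AND (x3 OR x2)

(x2 OR (x3 OR x2)) AND (x3 OR x2)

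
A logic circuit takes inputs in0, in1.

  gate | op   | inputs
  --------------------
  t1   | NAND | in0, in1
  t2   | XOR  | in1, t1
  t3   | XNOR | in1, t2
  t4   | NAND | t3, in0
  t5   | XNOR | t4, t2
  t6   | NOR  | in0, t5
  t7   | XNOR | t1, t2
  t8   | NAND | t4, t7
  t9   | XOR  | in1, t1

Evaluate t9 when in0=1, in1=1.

t1 = 1 NAND 1 = 0
t9 = 1 XOR 0 = 1

1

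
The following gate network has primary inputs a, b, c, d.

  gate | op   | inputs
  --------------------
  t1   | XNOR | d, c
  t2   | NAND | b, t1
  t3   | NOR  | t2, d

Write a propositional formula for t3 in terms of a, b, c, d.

t1 = d XNOR c
t2 = b NAND t1 = b NAND (d XNOR c)
t3 = t2 NOR d = (b NAND (d XNOR c)) NOR d

(b NAND (d XNOR c)) NOR d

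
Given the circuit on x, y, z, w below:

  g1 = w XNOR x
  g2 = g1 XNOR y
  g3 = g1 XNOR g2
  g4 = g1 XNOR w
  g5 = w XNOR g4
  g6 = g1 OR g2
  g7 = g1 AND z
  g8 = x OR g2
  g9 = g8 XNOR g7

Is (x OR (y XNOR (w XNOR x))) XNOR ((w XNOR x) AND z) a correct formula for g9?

Yes

g1 = w XNOR x
g2 = g1 XNOR y = (w XNOR x) XNOR y
g7 = g1 AND z = (w XNOR x) AND z
g8 = x OR g2 = x OR ((w XNOR x) XNOR y)
g9 = g8 XNOR g7 = (x OR ((w XNOR x) XNOR y)) XNOR ((w XNOR x) AND z)
At x=0, y=0, z=0, w=1: circuit gives 0, formula gives 0.
At x=0, y=0, z=0, w=0: circuit gives 1, formula gives 1.
Agrees on all 16 inputs.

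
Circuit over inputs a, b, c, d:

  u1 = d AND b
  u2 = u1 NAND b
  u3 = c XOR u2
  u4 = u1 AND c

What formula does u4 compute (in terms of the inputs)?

(d AND b) AND c

u1 = d AND b
u4 = u1 AND c = (d AND b) AND c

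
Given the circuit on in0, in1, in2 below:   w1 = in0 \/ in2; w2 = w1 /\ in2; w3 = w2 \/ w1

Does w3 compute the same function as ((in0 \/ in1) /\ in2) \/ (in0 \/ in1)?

w1 = in0 \/ in2
w2 = w1 /\ in2 = (in0 \/ in2) /\ in2
w3 = w2 \/ w1 = ((in0 \/ in2) /\ in2) \/ (in0 \/ in2)
At in0=0, in1=0, in2=1: circuit gives 1, formula gives 0.

No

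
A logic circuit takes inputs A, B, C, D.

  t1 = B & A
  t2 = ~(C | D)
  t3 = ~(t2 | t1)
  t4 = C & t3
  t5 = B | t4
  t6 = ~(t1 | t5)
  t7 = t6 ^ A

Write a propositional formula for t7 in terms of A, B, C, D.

(~((B & A) | (B | (C & (~((~(C | D)) | (B & A))))))) ^ A

t1 = B & A
t2 = ~(C | D)
t3 = ~(t2 | t1) = ~((~(C | D)) | (B & A))
t4 = C & t3 = C & (~((~(C | D)) | (B & A)))
t5 = B | t4 = B | (C & (~((~(C | D)) | (B & A))))
t6 = ~(t1 | t5) = ~((B & A) | (B | (C & (~((~(C | D)) | (B & A))))))
t7 = t6 ^ A = (~((B & A) | (B | (C & (~((~(C | D)) | (B & A))))))) ^ A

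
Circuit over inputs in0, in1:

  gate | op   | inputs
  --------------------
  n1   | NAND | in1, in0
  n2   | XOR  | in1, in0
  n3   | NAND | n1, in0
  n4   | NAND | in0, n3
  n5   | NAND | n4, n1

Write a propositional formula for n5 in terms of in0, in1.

(in0 NAND ((in1 NAND in0) NAND in0)) NAND (in1 NAND in0)

n1 = in1 NAND in0
n3 = n1 NAND in0 = (in1 NAND in0) NAND in0
n4 = in0 NAND n3 = in0 NAND ((in1 NAND in0) NAND in0)
n5 = n4 NAND n1 = (in0 NAND ((in1 NAND in0) NAND in0)) NAND (in1 NAND in0)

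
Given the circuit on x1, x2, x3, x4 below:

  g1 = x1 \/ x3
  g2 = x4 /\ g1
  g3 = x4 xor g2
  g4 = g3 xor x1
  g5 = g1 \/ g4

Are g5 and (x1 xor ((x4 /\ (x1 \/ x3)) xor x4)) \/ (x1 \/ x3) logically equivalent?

g1 = x1 \/ x3
g2 = x4 /\ g1 = x4 /\ (x1 \/ x3)
g3 = x4 xor g2 = x4 xor (x4 /\ (x1 \/ x3))
g4 = g3 xor x1 = (x4 xor (x4 /\ (x1 \/ x3))) xor x1
g5 = g1 \/ g4 = (x1 \/ x3) \/ ((x4 xor (x4 /\ (x1 \/ x3))) xor x1)
At x1=0, x2=0, x3=0, x4=0: circuit gives 0, formula gives 0.
At x1=0, x2=0, x3=0, x4=1: circuit gives 1, formula gives 1.
Agrees on all 16 inputs.

Yes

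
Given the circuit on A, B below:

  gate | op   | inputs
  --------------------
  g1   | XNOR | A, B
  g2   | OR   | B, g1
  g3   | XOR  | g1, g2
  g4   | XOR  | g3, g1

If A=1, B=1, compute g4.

g1 = 1 XNOR 1 = 1
g2 = 1 OR 1 = 1
g3 = 1 XOR 1 = 0
g4 = 0 XOR 1 = 1

1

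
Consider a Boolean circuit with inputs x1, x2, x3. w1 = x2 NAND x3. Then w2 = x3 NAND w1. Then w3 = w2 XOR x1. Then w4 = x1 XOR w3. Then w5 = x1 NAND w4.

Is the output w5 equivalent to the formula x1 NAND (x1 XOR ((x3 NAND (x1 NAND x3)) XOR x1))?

w1 = x2 NAND x3
w2 = x3 NAND w1 = x3 NAND (x2 NAND x3)
w3 = w2 XOR x1 = (x3 NAND (x2 NAND x3)) XOR x1
w4 = x1 XOR w3 = x1 XOR ((x3 NAND (x2 NAND x3)) XOR x1)
w5 = x1 NAND w4 = x1 NAND (x1 XOR ((x3 NAND (x2 NAND x3)) XOR x1))
At x1=1, x2=0, x3=1: circuit gives 1, formula gives 0.

No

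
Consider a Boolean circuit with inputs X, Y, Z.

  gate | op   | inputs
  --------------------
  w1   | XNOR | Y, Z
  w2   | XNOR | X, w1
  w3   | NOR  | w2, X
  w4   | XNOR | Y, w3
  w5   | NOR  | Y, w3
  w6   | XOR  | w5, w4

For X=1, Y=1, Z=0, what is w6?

w1 = 1 XNOR 0 = 0
w2 = 1 XNOR 0 = 0
w3 = 0 NOR 1 = 0
w4 = 1 XNOR 0 = 0
w5 = 1 NOR 0 = 0
w6 = 0 XOR 0 = 0

0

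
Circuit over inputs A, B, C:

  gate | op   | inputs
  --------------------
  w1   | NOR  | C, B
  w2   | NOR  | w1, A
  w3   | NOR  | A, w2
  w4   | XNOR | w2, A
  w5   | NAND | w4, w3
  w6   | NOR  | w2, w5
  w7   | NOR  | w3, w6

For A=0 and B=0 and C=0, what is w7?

w1 = 0 NOR 0 = 1
w2 = 1 NOR 0 = 0
w3 = 0 NOR 0 = 1
w4 = 0 XNOR 0 = 1
w5 = 1 NAND 1 = 0
w6 = 0 NOR 0 = 1
w7 = 1 NOR 1 = 0

0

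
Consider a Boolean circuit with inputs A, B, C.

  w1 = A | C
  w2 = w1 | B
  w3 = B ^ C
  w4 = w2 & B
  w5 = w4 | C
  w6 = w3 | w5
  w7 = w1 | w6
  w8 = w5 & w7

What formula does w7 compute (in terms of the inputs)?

w1 = A | C
w2 = w1 | B = (A | C) | B
w3 = B ^ C
w4 = w2 & B = ((A | C) | B) & B
w5 = w4 | C = (((A | C) | B) & B) | C
w6 = w3 | w5 = (B ^ C) | ((((A | C) | B) & B) | C)
w7 = w1 | w6 = (A | C) | ((B ^ C) | ((((A | C) | B) & B) | C))

(A | C) | ((B ^ C) | ((((A | C) | B) & B) | C))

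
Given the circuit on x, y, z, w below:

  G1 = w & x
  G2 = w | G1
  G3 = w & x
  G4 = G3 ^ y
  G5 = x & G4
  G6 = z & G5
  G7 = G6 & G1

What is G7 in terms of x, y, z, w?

G1 = w & x
G3 = w & x
G4 = G3 ^ y = (w & x) ^ y
G5 = x & G4 = x & ((w & x) ^ y)
G6 = z & G5 = z & (x & ((w & x) ^ y))
G7 = G6 & G1 = (z & (x & ((w & x) ^ y))) & (w & x)

(z & (x & ((w & x) ^ y))) & (w & x)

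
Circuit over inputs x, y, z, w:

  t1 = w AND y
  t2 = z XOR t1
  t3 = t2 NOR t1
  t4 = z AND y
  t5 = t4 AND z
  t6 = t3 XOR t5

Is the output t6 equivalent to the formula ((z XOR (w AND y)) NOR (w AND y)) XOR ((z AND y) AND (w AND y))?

t1 = w AND y
t2 = z XOR t1 = z XOR (w AND y)
t3 = t2 NOR t1 = (z XOR (w AND y)) NOR (w AND y)
t4 = z AND y
t5 = t4 AND z = (z AND y) AND z
t6 = t3 XOR t5 = ((z XOR (w AND y)) NOR (w AND y)) XOR ((z AND y) AND z)
At x=0, y=1, z=1, w=0: circuit gives 1, formula gives 0.

No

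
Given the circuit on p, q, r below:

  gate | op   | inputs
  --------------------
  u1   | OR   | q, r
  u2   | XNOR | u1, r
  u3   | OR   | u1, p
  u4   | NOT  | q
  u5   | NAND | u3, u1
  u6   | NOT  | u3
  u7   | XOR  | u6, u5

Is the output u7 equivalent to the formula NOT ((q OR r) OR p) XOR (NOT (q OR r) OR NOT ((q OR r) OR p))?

Yes

u1 = q OR r
u3 = u1 OR p = (q OR r) OR p
u5 = u3 NAND u1 = ((q OR r) OR p) NAND (q OR r)
u6 = NOT u3 = NOT ((q OR r) OR p)
u7 = u6 XOR u5 = NOT ((q OR r) OR p) XOR (((q OR r) OR p) NAND (q OR r))
At p=0, q=0, r=0: circuit gives 0, formula gives 0.
At p=1, q=0, r=0: circuit gives 1, formula gives 1.
Agrees on all 8 inputs.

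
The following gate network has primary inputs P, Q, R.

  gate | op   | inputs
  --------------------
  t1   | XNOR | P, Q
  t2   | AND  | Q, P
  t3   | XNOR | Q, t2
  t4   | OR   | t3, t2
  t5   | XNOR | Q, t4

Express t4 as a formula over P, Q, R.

t2 = Q AND P
t3 = Q XNOR t2 = Q XNOR (Q AND P)
t4 = t3 OR t2 = (Q XNOR (Q AND P)) OR (Q AND P)

(Q XNOR (Q AND P)) OR (Q AND P)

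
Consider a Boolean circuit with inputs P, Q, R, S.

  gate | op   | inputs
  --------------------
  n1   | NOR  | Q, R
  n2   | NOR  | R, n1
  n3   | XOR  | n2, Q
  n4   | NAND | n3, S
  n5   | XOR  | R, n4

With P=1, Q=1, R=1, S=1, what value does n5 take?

1

n1 = 1 NOR 1 = 0
n2 = 1 NOR 0 = 0
n3 = 0 XOR 1 = 1
n4 = 1 NAND 1 = 0
n5 = 1 XOR 0 = 1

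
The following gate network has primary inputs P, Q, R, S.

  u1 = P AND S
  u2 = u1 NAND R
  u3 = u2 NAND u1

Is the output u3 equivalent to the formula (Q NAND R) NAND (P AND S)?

u1 = P AND S
u2 = u1 NAND R = (P AND S) NAND R
u3 = u2 NAND u1 = ((P AND S) NAND R) NAND (P AND S)
At P=1, Q=0, R=1, S=1: circuit gives 1, formula gives 0.

No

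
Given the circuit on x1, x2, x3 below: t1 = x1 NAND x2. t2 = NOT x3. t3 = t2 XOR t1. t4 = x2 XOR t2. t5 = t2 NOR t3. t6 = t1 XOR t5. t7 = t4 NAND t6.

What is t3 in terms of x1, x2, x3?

NOT x3 XOR (x1 NAND x2)

t1 = x1 NAND x2
t2 = NOT x3
t3 = t2 XOR t1 = NOT x3 XOR (x1 NAND x2)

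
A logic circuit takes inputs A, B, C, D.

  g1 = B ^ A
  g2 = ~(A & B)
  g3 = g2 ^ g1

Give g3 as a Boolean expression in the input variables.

(~(A & B)) ^ (B ^ A)

g1 = B ^ A
g2 = ~(A & B)
g3 = g2 ^ g1 = (~(A & B)) ^ (B ^ A)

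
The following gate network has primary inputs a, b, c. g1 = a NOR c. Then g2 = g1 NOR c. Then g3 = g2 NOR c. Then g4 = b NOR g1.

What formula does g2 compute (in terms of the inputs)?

g1 = a NOR c
g2 = g1 NOR c = (a NOR c) NOR c

(a NOR c) NOR c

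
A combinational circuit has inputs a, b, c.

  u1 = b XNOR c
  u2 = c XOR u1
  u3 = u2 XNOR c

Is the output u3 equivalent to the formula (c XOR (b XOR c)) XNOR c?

No

u1 = b XNOR c
u2 = c XOR u1 = c XOR (b XNOR c)
u3 = u2 XNOR c = (c XOR (b XNOR c)) XNOR c
At a=0, b=0, c=0: circuit gives 0, formula gives 1.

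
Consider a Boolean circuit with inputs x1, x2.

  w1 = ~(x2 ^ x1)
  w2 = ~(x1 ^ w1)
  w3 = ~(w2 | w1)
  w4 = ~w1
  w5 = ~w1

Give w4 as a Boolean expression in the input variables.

w1 = ~(x2 ^ x1)
w4 = ~w1 = ~(~(x2 ^ x1))

~(~(x2 ^ x1))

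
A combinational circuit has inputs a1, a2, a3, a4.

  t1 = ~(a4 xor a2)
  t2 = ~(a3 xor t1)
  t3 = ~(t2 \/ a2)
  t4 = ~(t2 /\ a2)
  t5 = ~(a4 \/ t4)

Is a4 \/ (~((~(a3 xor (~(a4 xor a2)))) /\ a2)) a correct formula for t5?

No

t1 = ~(a4 xor a2)
t2 = ~(a3 xor t1) = ~(a3 xor (~(a4 xor a2)))
t4 = ~(t2 /\ a2) = ~((~(a3 xor (~(a4 xor a2)))) /\ a2)
t5 = ~(a4 \/ t4) = ~(a4 \/ (~((~(a3 xor (~(a4 xor a2)))) /\ a2)))
At a1=0, a2=0, a3=0, a4=0: circuit gives 0, formula gives 1.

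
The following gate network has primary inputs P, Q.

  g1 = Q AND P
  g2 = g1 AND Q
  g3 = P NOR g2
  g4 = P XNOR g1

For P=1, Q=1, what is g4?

g1 = 1 AND 1 = 1
g4 = 1 XNOR 1 = 1

1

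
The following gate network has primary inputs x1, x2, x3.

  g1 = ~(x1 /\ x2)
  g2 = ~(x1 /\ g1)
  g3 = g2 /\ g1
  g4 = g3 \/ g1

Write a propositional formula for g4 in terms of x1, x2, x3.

g1 = ~(x1 /\ x2)
g2 = ~(x1 /\ g1) = ~(x1 /\ (~(x1 /\ x2)))
g3 = g2 /\ g1 = (~(x1 /\ (~(x1 /\ x2)))) /\ (~(x1 /\ x2))
g4 = g3 \/ g1 = ((~(x1 /\ (~(x1 /\ x2)))) /\ (~(x1 /\ x2))) \/ (~(x1 /\ x2))

((~(x1 /\ (~(x1 /\ x2)))) /\ (~(x1 /\ x2))) \/ (~(x1 /\ x2))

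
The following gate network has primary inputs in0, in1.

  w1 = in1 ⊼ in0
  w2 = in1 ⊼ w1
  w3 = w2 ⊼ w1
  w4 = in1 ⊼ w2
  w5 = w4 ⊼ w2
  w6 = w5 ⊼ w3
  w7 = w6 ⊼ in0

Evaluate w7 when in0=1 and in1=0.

0

w1 = 0 ⊼ 1 = 1
w2 = 0 ⊼ 1 = 1
w3 = 1 ⊼ 1 = 0
w4 = 0 ⊼ 1 = 1
w5 = 1 ⊼ 1 = 0
w6 = 0 ⊼ 0 = 1
w7 = 1 ⊼ 1 = 0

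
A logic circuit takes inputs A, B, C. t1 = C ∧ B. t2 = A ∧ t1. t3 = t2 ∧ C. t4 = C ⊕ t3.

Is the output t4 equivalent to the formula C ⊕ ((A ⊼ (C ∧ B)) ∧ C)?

t1 = C ∧ B
t2 = A ∧ t1 = A ∧ (C ∧ B)
t3 = t2 ∧ C = (A ∧ (C ∧ B)) ∧ C
t4 = C ⊕ t3 = C ⊕ ((A ∧ (C ∧ B)) ∧ C)
At A=0, B=0, C=1: circuit gives 1, formula gives 0.

No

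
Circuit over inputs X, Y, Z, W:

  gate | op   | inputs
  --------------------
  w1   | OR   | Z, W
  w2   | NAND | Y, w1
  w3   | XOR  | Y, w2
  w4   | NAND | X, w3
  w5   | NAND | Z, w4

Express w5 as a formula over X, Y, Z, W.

w1 = Z OR W
w2 = Y NAND w1 = Y NAND (Z OR W)
w3 = Y XOR w2 = Y XOR (Y NAND (Z OR W))
w4 = X NAND w3 = X NAND (Y XOR (Y NAND (Z OR W)))
w5 = Z NAND w4 = Z NAND (X NAND (Y XOR (Y NAND (Z OR W))))

Z NAND (X NAND (Y XOR (Y NAND (Z OR W))))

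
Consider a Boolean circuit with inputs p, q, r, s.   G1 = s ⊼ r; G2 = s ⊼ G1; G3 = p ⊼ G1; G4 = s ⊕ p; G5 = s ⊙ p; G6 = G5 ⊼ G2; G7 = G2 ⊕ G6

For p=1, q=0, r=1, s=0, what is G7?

G1 = 0 ⊼ 1 = 1
G2 = 0 ⊼ 1 = 1
G5 = 0 ⊙ 1 = 0
G6 = 0 ⊼ 1 = 1
G7 = 1 ⊕ 1 = 0

0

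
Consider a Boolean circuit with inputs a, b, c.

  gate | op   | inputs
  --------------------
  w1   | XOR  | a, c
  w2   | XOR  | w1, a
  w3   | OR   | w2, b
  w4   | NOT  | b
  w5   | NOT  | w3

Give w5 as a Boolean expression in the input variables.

NOT (((a XOR c) XOR a) OR b)

w1 = a XOR c
w2 = w1 XOR a = (a XOR c) XOR a
w3 = w2 OR b = ((a XOR c) XOR a) OR b
w5 = NOT w3 = NOT (((a XOR c) XOR a) OR b)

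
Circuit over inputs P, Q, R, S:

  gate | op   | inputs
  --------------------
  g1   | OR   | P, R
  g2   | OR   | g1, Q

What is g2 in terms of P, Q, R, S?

(P OR R) OR Q

g1 = P OR R
g2 = g1 OR Q = (P OR R) OR Q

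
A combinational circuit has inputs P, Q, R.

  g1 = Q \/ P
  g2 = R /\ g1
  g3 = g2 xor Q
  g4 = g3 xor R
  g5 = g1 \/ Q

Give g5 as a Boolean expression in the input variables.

(Q \/ P) \/ Q

g1 = Q \/ P
g5 = g1 \/ Q = (Q \/ P) \/ Q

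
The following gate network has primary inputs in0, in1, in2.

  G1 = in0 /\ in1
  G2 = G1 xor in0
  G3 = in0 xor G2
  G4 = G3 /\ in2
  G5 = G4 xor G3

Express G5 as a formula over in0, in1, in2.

G1 = in0 /\ in1
G2 = G1 xor in0 = (in0 /\ in1) xor in0
G3 = in0 xor G2 = in0 xor ((in0 /\ in1) xor in0)
G4 = G3 /\ in2 = (in0 xor ((in0 /\ in1) xor in0)) /\ in2
G5 = G4 xor G3 = ((in0 xor ((in0 /\ in1) xor in0)) /\ in2) xor (in0 xor ((in0 /\ in1) xor in0))

((in0 xor ((in0 /\ in1) xor in0)) /\ in2) xor (in0 xor ((in0 /\ in1) xor in0))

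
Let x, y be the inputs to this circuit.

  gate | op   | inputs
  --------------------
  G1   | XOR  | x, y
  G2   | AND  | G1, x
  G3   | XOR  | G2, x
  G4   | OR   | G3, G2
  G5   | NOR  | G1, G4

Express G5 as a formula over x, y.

G1 = x XOR y
G2 = G1 AND x = (x XOR y) AND x
G3 = G2 XOR x = ((x XOR y) AND x) XOR x
G4 = G3 OR G2 = (((x XOR y) AND x) XOR x) OR ((x XOR y) AND x)
G5 = G1 NOR G4 = (x XOR y) NOR ((((x XOR y) AND x) XOR x) OR ((x XOR y) AND x))

(x XOR y) NOR ((((x XOR y) AND x) XOR x) OR ((x XOR y) AND x))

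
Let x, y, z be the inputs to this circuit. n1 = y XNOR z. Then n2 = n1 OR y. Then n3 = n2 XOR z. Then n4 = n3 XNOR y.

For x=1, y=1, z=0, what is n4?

1

n1 = 1 XNOR 0 = 0
n2 = 0 OR 1 = 1
n3 = 1 XOR 0 = 1
n4 = 1 XNOR 1 = 1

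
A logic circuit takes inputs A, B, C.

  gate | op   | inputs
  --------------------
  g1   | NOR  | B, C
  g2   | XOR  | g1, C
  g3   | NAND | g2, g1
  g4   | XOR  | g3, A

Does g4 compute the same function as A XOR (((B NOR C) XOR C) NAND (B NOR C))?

g1 = B NOR C
g2 = g1 XOR C = (B NOR C) XOR C
g3 = g2 NAND g1 = ((B NOR C) XOR C) NAND (B NOR C)
g4 = g3 XOR A = (((B NOR C) XOR C) NAND (B NOR C)) XOR A
At A=0, B=0, C=0: circuit gives 0, formula gives 0.
At A=0, B=0, C=1: circuit gives 1, formula gives 1.
Agrees on all 8 inputs.

Yes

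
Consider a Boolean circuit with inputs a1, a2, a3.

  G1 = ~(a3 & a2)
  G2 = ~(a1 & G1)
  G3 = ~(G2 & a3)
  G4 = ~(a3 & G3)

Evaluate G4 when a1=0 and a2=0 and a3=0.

G1 = ~(0 & 0) = 1
G2 = ~(0 & 1) = 1
G3 = ~(1 & 0) = 1
G4 = ~(0 & 1) = 1

1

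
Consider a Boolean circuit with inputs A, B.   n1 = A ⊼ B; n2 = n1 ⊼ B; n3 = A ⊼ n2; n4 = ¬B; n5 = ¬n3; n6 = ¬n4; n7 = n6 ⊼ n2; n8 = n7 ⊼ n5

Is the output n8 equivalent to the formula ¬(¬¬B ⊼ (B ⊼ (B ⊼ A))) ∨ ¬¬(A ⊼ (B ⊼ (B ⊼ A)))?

n1 = A ⊼ B
n2 = n1 ⊼ B = (A ⊼ B) ⊼ B
n3 = A ⊼ n2 = A ⊼ ((A ⊼ B) ⊼ B)
n4 = ¬B
n5 = ¬n3 = ¬(A ⊼ ((A ⊼ B) ⊼ B))
n6 = ¬n4 = ¬¬B
n7 = n6 ⊼ n2 = ¬¬B ⊼ ((A ⊼ B) ⊼ B)
n8 = n7 ⊼ n5 = (¬¬B ⊼ ((A ⊼ B) ⊼ B)) ⊼ ¬(A ⊼ ((A ⊼ B) ⊼ B))
At A=1, B=0: circuit gives 0, formula gives 0.
At A=0, B=0: circuit gives 1, formula gives 1.
Agrees on all 4 inputs.

Yes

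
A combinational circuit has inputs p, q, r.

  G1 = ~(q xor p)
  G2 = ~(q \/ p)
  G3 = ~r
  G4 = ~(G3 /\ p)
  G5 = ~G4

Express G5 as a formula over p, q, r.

~(~(~r /\ p))

G3 = ~r
G4 = ~(G3 /\ p) = ~(~r /\ p)
G5 = ~G4 = ~(~(~r /\ p))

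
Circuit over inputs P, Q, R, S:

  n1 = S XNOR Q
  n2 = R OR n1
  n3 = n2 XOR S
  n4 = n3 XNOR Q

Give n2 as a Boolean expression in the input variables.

n1 = S XNOR Q
n2 = R OR n1 = R OR (S XNOR Q)

R OR (S XNOR Q)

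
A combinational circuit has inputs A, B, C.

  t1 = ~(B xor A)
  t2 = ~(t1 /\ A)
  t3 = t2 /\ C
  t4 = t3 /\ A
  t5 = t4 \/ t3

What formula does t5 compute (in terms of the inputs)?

(((~((~(B xor A)) /\ A)) /\ C) /\ A) \/ ((~((~(B xor A)) /\ A)) /\ C)

t1 = ~(B xor A)
t2 = ~(t1 /\ A) = ~((~(B xor A)) /\ A)
t3 = t2 /\ C = (~((~(B xor A)) /\ A)) /\ C
t4 = t3 /\ A = ((~((~(B xor A)) /\ A)) /\ C) /\ A
t5 = t4 \/ t3 = (((~((~(B xor A)) /\ A)) /\ C) /\ A) \/ ((~((~(B xor A)) /\ A)) /\ C)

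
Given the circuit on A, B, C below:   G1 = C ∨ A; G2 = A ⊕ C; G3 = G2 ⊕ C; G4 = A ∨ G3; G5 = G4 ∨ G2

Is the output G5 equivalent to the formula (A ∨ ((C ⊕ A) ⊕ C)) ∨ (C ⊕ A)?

G2 = A ⊕ C
G3 = G2 ⊕ C = (A ⊕ C) ⊕ C
G4 = A ∨ G3 = A ∨ ((A ⊕ C) ⊕ C)
G5 = G4 ∨ G2 = (A ∨ ((A ⊕ C) ⊕ C)) ∨ (A ⊕ C)
At A=0, B=0, C=0: circuit gives 0, formula gives 0.
At A=0, B=0, C=1: circuit gives 1, formula gives 1.
Agrees on all 8 inputs.

Yes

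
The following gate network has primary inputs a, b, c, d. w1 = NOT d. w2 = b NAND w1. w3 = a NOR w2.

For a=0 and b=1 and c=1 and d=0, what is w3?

w1 = NOT 0 = 1
w2 = 1 NAND 1 = 0
w3 = 0 NOR 0 = 1

1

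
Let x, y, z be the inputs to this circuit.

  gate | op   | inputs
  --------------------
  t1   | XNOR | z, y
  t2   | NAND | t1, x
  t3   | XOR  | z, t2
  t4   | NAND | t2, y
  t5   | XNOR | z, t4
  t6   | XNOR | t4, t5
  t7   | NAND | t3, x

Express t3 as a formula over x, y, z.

t1 = z XNOR y
t2 = t1 NAND x = (z XNOR y) NAND x
t3 = z XOR t2 = z XOR ((z XNOR y) NAND x)

z XOR ((z XNOR y) NAND x)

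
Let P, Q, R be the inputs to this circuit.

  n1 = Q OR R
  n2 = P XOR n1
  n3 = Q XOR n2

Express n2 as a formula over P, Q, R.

n1 = Q OR R
n2 = P XOR n1 = P XOR (Q OR R)

P XOR (Q OR R)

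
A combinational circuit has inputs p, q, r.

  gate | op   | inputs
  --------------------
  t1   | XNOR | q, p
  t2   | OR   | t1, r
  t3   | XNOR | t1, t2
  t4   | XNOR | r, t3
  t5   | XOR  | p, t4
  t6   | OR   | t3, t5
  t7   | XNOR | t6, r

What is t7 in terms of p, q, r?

t1 = q XNOR p
t2 = t1 OR r = (q XNOR p) OR r
t3 = t1 XNOR t2 = (q XNOR p) XNOR ((q XNOR p) OR r)
t4 = r XNOR t3 = r XNOR ((q XNOR p) XNOR ((q XNOR p) OR r))
t5 = p XOR t4 = p XOR (r XNOR ((q XNOR p) XNOR ((q XNOR p) OR r)))
t6 = t3 OR t5 = ((q XNOR p) XNOR ((q XNOR p) OR r)) OR (p XOR (r XNOR ((q XNOR p) XNOR ((q XNOR p) OR r))))
t7 = t6 XNOR r = (((q XNOR p) XNOR ((q XNOR p) OR r)) OR (p XOR (r XNOR ((q XNOR p) XNOR ((q XNOR p) OR r))))) XNOR r

(((q XNOR p) XNOR ((q XNOR p) OR r)) OR (p XOR (r XNOR ((q XNOR p) XNOR ((q XNOR p) OR r))))) XNOR r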